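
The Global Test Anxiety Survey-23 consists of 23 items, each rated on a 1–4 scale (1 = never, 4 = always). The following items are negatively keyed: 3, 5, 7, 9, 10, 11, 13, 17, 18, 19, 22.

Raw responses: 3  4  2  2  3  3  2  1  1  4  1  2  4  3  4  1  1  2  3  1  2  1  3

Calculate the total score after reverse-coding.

60

Apply reverse scoring (reversed = (1+4) − raw = 5 − raw):
  item 3: 5 − 2 = 3
  item 5: 5 − 3 = 2
  item 7: 5 − 2 = 3
  item 9: 5 − 1 = 4
  item 10: 5 − 4 = 1
  item 11: 5 − 1 = 4
  item 13: 5 − 4 = 1
  item 17: 5 − 1 = 4
  item 18: 5 − 2 = 3
  item 19: 5 − 3 = 2
  item 22: 5 − 1 = 4
Scored items: 3, 4, 3, 2, 2, 3, 3, 1, 4, 1, 4, 2, 1, 3, 4, 1, 4, 3, 2, 1, 2, 4, 3
Total = 3 + 4 + 3 + 2 + 2 + 3 + 3 + 1 + 4 + 1 + 4 + 2 + 1 + 3 + 4 + 1 + 4 + 3 + 2 + 1 + 2 + 4 + 3 = 60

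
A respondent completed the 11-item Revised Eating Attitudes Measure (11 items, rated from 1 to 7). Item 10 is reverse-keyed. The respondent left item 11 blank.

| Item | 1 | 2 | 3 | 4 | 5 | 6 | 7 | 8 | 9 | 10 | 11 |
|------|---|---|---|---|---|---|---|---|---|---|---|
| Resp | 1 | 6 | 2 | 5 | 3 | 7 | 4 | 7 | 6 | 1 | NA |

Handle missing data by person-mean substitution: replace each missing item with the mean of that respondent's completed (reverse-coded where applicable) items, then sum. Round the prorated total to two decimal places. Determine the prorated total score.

52.80

Reverse-coded (reversed = (1+7) − raw = 8 − raw):
  item 10: 8 − 1 = 7
Completed scored items (10 of 11): 1, 6, 2, 5, 3, 7, 4, 7, 6, 7; sum = 48.
Person mean = 48 / 10 ≈ 4.8000
Prorated total = (48 / 10) × 11 = 52.80 (to 2 dp)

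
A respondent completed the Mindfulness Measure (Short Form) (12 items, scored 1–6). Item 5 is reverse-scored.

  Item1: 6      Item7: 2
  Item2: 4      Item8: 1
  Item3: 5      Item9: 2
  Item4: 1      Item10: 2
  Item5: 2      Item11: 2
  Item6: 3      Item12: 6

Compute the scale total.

Reverse-scored items use 7 − raw:
  item 5: 7 − 2 = 5
After reverse-coding: 6, 4, 5, 1, 5, 3, 2, 1, 2, 2, 2, 6
Total = 6 + 4 + 5 + 1 + 5 + 3 + 2 + 1 + 2 + 2 + 2 + 6 = 39

39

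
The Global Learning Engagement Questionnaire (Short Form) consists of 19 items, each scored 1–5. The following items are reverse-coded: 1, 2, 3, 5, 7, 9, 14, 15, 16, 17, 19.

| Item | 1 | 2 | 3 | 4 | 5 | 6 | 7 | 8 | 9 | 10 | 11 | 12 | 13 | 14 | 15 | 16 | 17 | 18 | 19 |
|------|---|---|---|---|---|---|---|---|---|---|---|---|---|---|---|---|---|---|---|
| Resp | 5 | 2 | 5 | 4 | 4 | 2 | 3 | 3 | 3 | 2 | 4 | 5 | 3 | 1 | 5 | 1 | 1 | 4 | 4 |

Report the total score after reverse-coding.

Reversing items 1, 2, 3, 5, 7, 9, 14, 15, 16, 17, & 19 with 6 − raw:
Total = (6−5) + (6−2) + (6−5) + 4 + (6−4) + 2 + (6−3) + 3 + (6−3) + 2 + 4 + 5 + 3 + (6−1) + (6−5) + (6−1) + (6−1) + 4 + (6−4)
      = 1 + 4 + 1 + 4 + 2 + 2 + 3 + 3 + 3 + 2 + 4 + 5 + 3 + 5 + 1 + 5 + 5 + 4 + 2 = 59

59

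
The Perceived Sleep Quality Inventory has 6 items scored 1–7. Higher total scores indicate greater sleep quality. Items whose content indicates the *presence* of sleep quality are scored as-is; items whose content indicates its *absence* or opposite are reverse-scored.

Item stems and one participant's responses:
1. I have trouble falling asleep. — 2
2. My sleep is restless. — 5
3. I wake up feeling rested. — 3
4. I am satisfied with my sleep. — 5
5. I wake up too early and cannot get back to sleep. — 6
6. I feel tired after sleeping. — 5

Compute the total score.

Items 1, 2, 5, 6 describe the absence/opposite of sleep quality → reverse-score.
reverse-coded value = 8 − response.
  item 1: 8 − 2 = 6
  item 2: 8 − 5 = 3
  item 3: 3
  item 4: 5
  item 5: 8 − 6 = 2
  item 6: 8 − 5 = 3
Total = 6 + 3 + 3 + 5 + 2 + 3 = 22

22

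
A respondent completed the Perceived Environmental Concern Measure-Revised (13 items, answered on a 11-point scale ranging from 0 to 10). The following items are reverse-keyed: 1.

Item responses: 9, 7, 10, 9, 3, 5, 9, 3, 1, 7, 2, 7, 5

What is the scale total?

Reversing item 1 with 10 − raw:
Total = (10−9) + 7 + 10 + 9 + 3 + 5 + 9 + 3 + 1 + 7 + 2 + 7 + 5
      = 1 + 7 + 10 + 9 + 3 + 5 + 9 + 3 + 1 + 7 + 2 + 7 + 5 = 69

69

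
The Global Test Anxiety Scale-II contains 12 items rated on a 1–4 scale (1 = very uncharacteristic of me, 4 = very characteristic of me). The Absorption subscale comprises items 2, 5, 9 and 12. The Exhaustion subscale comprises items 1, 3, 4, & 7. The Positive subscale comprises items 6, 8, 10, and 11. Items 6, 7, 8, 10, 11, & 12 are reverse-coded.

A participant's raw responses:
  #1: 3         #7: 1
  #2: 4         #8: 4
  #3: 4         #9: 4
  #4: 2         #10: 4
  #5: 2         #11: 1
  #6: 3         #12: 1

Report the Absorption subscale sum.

14

Absorption items: 2, 5, 9, 12.
Of these, item 12 is reverse-coded; reversed = (1+4) − raw = 5 − raw.
  item 2: 4
  item 5: 2
  item 9: 4
  item 12: 5 − 1 = 4
Sum = 4 + 2 + 4 + 4 = 14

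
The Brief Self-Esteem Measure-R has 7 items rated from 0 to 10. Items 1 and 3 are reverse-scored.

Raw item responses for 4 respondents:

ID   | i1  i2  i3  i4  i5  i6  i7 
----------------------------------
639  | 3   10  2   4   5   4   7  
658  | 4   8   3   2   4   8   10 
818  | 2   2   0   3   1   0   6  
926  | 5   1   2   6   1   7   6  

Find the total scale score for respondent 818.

Respondent 818 raw: 2, 2, 0, 3, 1, 0, 6.
Reverse-coded (reversed = (0+10) − raw = 10 − raw):
  item 1: 10 − 2 = 8
  item 2: 2
  item 3: 10 − 0 = 10
  item 4: 3
  item 5: 1
  item 6: 0
  item 7: 6
Sum = 8 + 2 + 10 + 3 + 1 + 0 + 6 = 30

30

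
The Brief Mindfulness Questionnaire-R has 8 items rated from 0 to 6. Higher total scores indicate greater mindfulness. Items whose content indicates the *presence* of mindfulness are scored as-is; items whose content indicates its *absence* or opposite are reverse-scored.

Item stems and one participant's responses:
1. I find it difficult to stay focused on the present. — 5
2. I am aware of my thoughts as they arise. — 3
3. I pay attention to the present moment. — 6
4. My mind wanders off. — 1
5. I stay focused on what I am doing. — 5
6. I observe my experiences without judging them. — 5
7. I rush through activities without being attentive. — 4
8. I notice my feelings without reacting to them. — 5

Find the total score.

32

Items 1, 4, 7 describe the absence/opposite of mindfulness → reverse-score.
reverse-coded value = 6 − response.
  item 1: 6 − 5 = 1
  item 2: 3
  item 3: 6
  item 4: 6 − 1 = 5
  item 5: 5
  item 6: 5
  item 7: 6 − 4 = 2
  item 8: 5
Total = 1 + 3 + 6 + 5 + 5 + 5 + 2 + 5 = 32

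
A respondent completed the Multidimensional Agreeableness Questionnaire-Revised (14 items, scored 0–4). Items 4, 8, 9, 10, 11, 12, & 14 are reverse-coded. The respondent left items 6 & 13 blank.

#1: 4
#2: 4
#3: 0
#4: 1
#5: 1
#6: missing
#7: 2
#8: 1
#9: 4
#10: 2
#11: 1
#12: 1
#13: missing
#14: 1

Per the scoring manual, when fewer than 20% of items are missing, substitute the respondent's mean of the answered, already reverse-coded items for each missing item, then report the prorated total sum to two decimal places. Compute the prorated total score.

Reverse-coded (reversed = (0+4) − raw = 4 − raw):
  item 4: 4 − 1 = 3
  item 8: 4 − 1 = 3
  item 9: 4 − 4 = 0
  item 10: 4 − 2 = 2
  item 11: 4 − 1 = 3
  item 12: 4 − 1 = 3
  item 14: 4 − 1 = 3
Completed scored items (12 of 14): 4, 4, 0, 3, 1, 2, 3, 0, 2, 3, 3, 3; sum = 28.
Person mean = 28 / 12 ≈ 2.3333
Prorated total = (28 / 12) × 14 = 32.67 (to 2 dp)

32.67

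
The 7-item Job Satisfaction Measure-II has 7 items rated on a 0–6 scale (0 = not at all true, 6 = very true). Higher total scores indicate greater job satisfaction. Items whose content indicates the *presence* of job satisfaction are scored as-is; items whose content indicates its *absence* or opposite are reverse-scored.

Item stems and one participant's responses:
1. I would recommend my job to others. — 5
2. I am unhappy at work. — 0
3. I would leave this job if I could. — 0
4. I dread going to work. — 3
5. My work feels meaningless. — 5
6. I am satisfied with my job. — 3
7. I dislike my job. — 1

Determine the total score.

29

Items 2, 3, 4, 5, 7 describe the absence/opposite of job satisfaction → reverse-score.
reverse-coded value = 6 − response.
  item 1: 5
  item 2: 6 − 0 = 6
  item 3: 6 − 0 = 6
  item 4: 6 − 3 = 3
  item 5: 6 − 5 = 1
  item 6: 3
  item 7: 6 − 1 = 5
Total = 5 + 6 + 6 + 3 + 1 + 3 + 5 = 29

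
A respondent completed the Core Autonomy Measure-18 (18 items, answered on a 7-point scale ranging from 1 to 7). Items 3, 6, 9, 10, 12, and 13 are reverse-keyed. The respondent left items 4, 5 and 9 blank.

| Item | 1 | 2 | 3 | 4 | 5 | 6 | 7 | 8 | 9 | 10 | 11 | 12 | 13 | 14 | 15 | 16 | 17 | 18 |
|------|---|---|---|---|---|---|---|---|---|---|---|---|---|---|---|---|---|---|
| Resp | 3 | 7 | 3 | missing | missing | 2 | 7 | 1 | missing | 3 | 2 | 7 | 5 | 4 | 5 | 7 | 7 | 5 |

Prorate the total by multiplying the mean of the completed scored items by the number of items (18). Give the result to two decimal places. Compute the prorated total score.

Reverse-coded (reverse-coded value = 8 − response):
  item 3: 8 − 3 = 5
  item 6: 8 − 2 = 6
  item 10: 8 − 3 = 5
  item 12: 8 − 7 = 1
  item 13: 8 − 5 = 3
Completed scored items (15 of 18): 3, 7, 5, 6, 7, 1, 5, 2, 1, 3, 4, 5, 7, 7, 5; sum = 68.
Person mean = 68 / 15 ≈ 4.5333
Prorated total = (68 / 15) × 18 = 81.60 (to 2 dp)

81.60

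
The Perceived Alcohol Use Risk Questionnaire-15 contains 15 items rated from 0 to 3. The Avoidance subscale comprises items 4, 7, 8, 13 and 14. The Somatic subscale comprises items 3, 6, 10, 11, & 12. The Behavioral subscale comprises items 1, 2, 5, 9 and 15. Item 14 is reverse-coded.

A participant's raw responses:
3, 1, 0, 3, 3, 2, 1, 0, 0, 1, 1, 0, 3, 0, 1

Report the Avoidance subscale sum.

10

Avoidance items: 4, 7, 8, 13, 14.
Of these, item 14 is reverse-coded; on a 0–3 scale, reversed = 3 − raw.
  item 4: 3
  item 7: 1
  item 8: 0
  item 13: 3
  item 14: 3 − 0 = 3
Sum = 3 + 1 + 0 + 3 + 3 = 10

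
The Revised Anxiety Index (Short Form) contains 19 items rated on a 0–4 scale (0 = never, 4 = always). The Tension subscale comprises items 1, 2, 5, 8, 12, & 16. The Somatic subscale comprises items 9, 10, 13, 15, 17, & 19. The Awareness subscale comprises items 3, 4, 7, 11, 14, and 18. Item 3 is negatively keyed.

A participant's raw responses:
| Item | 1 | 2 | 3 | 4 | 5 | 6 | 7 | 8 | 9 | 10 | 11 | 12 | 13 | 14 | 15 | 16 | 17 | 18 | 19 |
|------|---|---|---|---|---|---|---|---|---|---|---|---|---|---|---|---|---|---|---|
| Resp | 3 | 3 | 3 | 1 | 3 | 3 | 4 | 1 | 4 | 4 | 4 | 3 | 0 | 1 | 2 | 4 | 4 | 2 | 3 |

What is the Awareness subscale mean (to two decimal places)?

Awareness items: 3, 4, 7, 11, 14, 18.
Of these, item 3 is negatively keyed; reverse-coded value = 4 − response.
  item 3: 4 − 3 = 1
  item 4: 1
  item 7: 4
  item 11: 4
  item 14: 1
  item 18: 2
Sum = 1 + 1 + 4 + 4 + 1 + 2 = 13
Mean = 13 / 6 = 2.17

2.17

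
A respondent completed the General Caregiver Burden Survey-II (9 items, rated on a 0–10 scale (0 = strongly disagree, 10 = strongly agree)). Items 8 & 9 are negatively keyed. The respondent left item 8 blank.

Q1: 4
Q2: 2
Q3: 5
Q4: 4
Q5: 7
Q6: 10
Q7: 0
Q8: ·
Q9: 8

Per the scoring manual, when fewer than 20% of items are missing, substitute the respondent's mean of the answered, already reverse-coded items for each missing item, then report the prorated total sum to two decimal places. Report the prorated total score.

Reverse-coded (on a 0–10 scale, reversed = 10 − raw):
  item 9: 10 − 8 = 2
Completed scored items (8 of 9): 4, 2, 5, 4, 7, 10, 0, 2; sum = 34.
Person mean = 34 / 8 ≈ 4.2500
Prorated total = (34 / 8) × 9 = 38.25 (to 2 dp)

38.25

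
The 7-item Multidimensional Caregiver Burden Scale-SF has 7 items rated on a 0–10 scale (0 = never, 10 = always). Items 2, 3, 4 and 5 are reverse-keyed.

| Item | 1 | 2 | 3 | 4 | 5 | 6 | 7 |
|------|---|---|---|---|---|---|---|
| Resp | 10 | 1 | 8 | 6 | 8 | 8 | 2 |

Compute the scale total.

Apply reverse scoring (on a 0–10 scale, reversed = 10 − raw):
  item 2: 10 − 1 = 9
  item 3: 10 − 8 = 2
  item 4: 10 − 6 = 4
  item 5: 10 − 8 = 2
Scored responses: 10, 9, 2, 4, 2, 8, 2
Total = 10 + 9 + 2 + 4 + 2 + 8 + 2 = 37

37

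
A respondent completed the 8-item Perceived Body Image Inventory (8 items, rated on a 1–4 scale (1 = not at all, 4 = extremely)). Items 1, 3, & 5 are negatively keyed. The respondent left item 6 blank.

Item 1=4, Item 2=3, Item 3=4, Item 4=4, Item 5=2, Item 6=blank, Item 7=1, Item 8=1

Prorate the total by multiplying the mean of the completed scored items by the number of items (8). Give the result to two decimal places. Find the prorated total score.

16.00

Reverse-coded (on a 1–4 scale, reversed = 5 − raw):
  item 1: 5 − 4 = 1
  item 3: 5 − 4 = 1
  item 5: 5 − 2 = 3
Completed scored items (7 of 8): 1, 3, 1, 4, 3, 1, 1; sum = 14.
Person mean = 14 / 7 ≈ 2.0000
Prorated total = (14 / 7) × 8 = 16.00 (to 2 dp)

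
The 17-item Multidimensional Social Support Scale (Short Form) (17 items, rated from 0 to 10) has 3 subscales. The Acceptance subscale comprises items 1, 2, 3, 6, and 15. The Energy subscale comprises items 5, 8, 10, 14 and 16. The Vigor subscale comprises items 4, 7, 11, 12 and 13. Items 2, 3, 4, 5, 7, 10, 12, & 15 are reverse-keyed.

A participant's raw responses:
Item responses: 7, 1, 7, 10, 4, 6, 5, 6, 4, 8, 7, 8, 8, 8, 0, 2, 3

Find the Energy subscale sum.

Energy items: 5, 8, 10, 14, 16.
Of these, items 5 and 10 are reverse-keyed; reversed = (0+10) − raw = 10 − raw.
  item 5: 10 − 4 = 6
  item 8: 6
  item 10: 10 − 8 = 2
  item 14: 8
  item 16: 2
Sum = 6 + 6 + 2 + 8 + 2 = 24

24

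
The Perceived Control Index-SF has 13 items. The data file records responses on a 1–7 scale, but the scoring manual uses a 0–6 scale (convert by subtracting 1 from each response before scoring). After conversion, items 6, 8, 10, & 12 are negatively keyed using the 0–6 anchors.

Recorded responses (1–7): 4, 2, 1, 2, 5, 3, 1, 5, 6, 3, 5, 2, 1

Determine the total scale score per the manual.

33

Convert to 0–6: 3, 1, 0, 1, 4, 2, 0, 4, 5, 2, 4, 1, 0
Reverse-coded (on a 0–6 scale, reversed = 6 − raw):
  item 6: 6 − 2 = 4
  item 8: 6 − 4 = 2
  item 10: 6 − 2 = 4
  item 12: 6 − 1 = 5
Scored: 3, 1, 0, 1, 4, 4, 0, 2, 5, 4, 4, 5, 0
Total = 33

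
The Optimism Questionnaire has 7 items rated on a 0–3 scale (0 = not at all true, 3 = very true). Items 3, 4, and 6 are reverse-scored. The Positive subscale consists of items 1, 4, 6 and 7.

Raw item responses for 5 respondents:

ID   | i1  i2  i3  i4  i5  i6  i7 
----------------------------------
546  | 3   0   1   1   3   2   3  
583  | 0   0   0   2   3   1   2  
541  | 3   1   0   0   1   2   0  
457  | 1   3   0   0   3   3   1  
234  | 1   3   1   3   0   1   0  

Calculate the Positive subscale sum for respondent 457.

5

Respondent 457 raw: 1, 3, 0, 0, 3, 3, 1.
Positive items: 1, 4, 6, 7.
Reverse-coded (reversed = (0+3) − raw = 3 − raw):
  item 1: 1
  item 4: 3 − 0 = 3
  item 6: 3 − 3 = 0
  item 7: 1
Sum = 1 + 3 + 0 + 1 = 5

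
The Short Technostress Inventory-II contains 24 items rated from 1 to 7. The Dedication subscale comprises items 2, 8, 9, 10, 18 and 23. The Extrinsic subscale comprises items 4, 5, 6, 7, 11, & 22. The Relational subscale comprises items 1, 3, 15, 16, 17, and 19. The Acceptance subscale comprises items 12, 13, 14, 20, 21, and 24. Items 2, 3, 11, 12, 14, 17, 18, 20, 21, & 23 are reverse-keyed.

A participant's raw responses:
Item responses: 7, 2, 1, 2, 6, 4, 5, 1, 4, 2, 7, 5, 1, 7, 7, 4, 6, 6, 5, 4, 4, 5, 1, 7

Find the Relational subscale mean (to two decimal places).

5.33

Relational items: 1, 3, 15, 16, 17, 19.
Of these, items 3 and 17 are reverse-keyed; reversed = (1+7) − raw = 8 − raw.
  item 1: 7
  item 3: 8 − 1 = 7
  item 15: 7
  item 16: 4
  item 17: 8 − 6 = 2
  item 19: 5
Sum = 7 + 7 + 7 + 4 + 2 + 5 = 32
Mean = 32 / 6 = 5.33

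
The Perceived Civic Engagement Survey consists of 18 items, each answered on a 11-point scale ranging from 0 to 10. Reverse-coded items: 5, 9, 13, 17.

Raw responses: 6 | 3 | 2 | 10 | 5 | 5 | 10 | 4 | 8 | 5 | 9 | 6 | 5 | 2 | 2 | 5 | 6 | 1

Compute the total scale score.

86

Reversing items 5, 9, 13, & 17 with 10 − raw:
Total = 6 + 3 + 2 + 10 + (10−5) + 5 + 10 + 4 + (10−8) + 5 + 9 + 6 + (10−5) + 2 + 2 + 5 + (10−6) + 1
      = 6 + 3 + 2 + 10 + 5 + 5 + 10 + 4 + 2 + 5 + 9 + 6 + 5 + 2 + 2 + 5 + 4 + 1 = 86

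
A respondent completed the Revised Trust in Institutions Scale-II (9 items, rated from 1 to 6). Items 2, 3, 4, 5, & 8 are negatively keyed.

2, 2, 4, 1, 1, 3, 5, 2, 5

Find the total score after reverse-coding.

40

Negatively keyed items use 7 − raw:
  item 2: 7 − 2 = 5
  item 3: 7 − 4 = 3
  item 4: 7 − 1 = 6
  item 5: 7 − 1 = 6
  item 8: 7 − 2 = 5
Scored items: 2, 5, 3, 6, 6, 3, 5, 5, 5
Total = 2 + 5 + 3 + 6 + 6 + 3 + 5 + 5 + 5 = 40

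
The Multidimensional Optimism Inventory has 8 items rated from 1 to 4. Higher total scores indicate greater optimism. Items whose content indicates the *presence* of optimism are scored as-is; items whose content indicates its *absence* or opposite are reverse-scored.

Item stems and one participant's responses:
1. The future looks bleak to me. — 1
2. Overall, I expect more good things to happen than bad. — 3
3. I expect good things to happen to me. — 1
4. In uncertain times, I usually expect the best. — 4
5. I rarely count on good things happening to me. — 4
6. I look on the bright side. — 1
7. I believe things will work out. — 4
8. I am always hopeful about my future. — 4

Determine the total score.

22

Items 1, 5 describe the absence/opposite of optimism → reverse-score.
reversed = (1+4) − raw = 5 − raw.
  item 1: 5 − 1 = 4
  item 2: 3
  item 3: 1
  item 4: 4
  item 5: 5 − 4 = 1
  item 6: 1
  item 7: 4
  item 8: 4
Total = 4 + 3 + 1 + 4 + 1 + 1 + 4 + 4 = 22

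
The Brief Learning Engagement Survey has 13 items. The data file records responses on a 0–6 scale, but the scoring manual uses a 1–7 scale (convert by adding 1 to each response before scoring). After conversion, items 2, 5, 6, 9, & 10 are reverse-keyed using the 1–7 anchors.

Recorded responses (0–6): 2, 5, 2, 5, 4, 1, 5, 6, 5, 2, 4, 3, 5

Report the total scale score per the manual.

Convert to 1–7: 3, 6, 3, 6, 5, 2, 6, 7, 6, 3, 5, 4, 6
Reverse-coded (on a 1–7 scale, reversed = 8 − raw):
  item 2: 8 − 6 = 2
  item 5: 8 − 5 = 3
  item 6: 8 − 2 = 6
  item 9: 8 − 6 = 2
  item 10: 8 − 3 = 5
Scored: 3, 2, 3, 6, 3, 6, 6, 7, 2, 5, 5, 4, 6
Total = 58

58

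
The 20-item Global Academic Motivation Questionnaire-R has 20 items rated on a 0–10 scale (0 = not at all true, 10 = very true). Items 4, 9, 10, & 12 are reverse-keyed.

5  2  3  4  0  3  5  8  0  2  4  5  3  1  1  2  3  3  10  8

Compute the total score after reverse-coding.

90

Apply reverse scoring (reversed = (0+10) − raw = 10 − raw):
  item 4: 10 − 4 = 6
  item 9: 10 − 0 = 10
  item 10: 10 − 2 = 8
  item 12: 10 − 5 = 5
After reverse-coding: 5, 2, 3, 6, 0, 3, 5, 8, 10, 8, 4, 5, 3, 1, 1, 2, 3, 3, 10, 8
Total = 5 + 2 + 3 + 6 + 0 + 3 + 5 + 8 + 10 + 8 + 4 + 5 + 3 + 1 + 1 + 2 + 3 + 3 + 10 + 8 = 90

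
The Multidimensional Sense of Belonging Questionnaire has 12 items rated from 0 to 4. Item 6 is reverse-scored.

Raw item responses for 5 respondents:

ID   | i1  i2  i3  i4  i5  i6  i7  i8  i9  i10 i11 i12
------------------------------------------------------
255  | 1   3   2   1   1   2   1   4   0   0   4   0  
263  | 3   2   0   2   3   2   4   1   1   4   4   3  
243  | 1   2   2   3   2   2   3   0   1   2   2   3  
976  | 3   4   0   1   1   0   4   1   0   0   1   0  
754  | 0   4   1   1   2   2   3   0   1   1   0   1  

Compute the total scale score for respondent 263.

29

Respondent 263 raw: 3, 2, 0, 2, 3, 2, 4, 1, 1, 4, 4, 3.
Reverse-coded (reverse-coded value = 4 − response):
  item 1: 3
  item 2: 2
  item 3: 0
  item 4: 2
  item 5: 3
  item 6: 4 − 2 = 2
  item 7: 4
  item 8: 1
  item 9: 1
  item 10: 4
  item 11: 4
  item 12: 3
Sum = 3 + 2 + 0 + 2 + 3 + 2 + 4 + 1 + 1 + 4 + 4 + 3 = 29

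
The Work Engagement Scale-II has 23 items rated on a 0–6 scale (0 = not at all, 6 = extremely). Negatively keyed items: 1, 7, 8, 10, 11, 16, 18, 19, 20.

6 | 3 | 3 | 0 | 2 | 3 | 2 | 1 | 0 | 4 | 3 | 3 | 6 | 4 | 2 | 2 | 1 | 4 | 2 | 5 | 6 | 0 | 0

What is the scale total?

Reversing items 1, 7, 8, 10, 11, 16, 18, 19, & 20 with 6 − raw:
Total = (6−6) + 3 + 3 + 0 + 2 + 3 + (6−2) + (6−1) + 0 + (6−4) + (6−3) + 3 + 6 + 4 + 2 + (6−2) + 1 + (6−4) + (6−2) + (6−5) + 6 + 0 + 0
      = 0 + 3 + 3 + 0 + 2 + 3 + 4 + 5 + 0 + 2 + 3 + 3 + 6 + 4 + 2 + 4 + 1 + 2 + 4 + 1 + 6 + 0 + 0 = 58

58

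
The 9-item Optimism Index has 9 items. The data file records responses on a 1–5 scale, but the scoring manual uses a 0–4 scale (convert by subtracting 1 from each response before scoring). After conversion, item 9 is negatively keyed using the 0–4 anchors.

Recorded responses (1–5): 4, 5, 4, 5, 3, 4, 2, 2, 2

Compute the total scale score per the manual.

24

Convert to 0–4: 3, 4, 3, 4, 2, 3, 1, 1, 1
Reverse-coded (reversed = (0+4) − raw = 4 − raw):
  item 9: 4 − 1 = 3
Scored: 3, 4, 3, 4, 2, 3, 1, 1, 3
Total = 24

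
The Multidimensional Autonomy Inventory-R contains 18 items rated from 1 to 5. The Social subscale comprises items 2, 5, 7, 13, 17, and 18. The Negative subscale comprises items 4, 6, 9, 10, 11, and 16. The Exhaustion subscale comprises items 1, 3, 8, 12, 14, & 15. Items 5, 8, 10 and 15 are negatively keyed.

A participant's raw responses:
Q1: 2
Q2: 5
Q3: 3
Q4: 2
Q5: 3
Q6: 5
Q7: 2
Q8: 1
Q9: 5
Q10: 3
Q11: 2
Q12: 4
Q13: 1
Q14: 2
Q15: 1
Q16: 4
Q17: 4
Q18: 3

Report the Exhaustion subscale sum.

21

Exhaustion items: 1, 3, 8, 12, 14, 15.
Of these, items 8 and 15 are negatively keyed; on a 1–5 scale, reversed = 6 − raw.
  item 1: 2
  item 3: 3
  item 8: 6 − 1 = 5
  item 12: 4
  item 14: 2
  item 15: 6 − 1 = 5
Sum = 2 + 3 + 5 + 4 + 2 + 5 = 21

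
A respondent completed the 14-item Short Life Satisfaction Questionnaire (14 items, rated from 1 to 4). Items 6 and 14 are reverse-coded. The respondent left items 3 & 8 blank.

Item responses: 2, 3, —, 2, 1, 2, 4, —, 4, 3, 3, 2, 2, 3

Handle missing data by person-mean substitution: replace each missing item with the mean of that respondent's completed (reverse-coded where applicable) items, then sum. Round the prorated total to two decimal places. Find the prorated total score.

Reverse-coded (reverse-coded value = 5 − response):
  item 6: 5 − 2 = 3
  item 14: 5 − 3 = 2
Completed scored items (12 of 14): 2, 3, 2, 1, 3, 4, 4, 3, 3, 2, 2, 2; sum = 31.
Person mean = 31 / 12 ≈ 2.5833
Prorated total = (31 / 12) × 14 = 36.17 (to 2 dp)

36.17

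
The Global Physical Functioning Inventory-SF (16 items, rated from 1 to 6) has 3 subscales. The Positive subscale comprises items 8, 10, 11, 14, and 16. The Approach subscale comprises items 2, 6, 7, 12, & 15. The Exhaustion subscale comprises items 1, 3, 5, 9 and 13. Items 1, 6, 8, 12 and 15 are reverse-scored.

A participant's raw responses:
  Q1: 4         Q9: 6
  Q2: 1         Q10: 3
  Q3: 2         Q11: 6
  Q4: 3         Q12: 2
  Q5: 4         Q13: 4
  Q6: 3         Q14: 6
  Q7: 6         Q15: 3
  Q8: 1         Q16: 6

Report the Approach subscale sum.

Approach items: 2, 6, 7, 12, 15.
Of these, items 6, 12, and 15 are reverse-scored; reversed = (1+6) − raw = 7 − raw.
  item 2: 1
  item 6: 7 − 3 = 4
  item 7: 6
  item 12: 7 − 2 = 5
  item 15: 7 − 3 = 4
Sum = 1 + 4 + 6 + 5 + 4 = 20

20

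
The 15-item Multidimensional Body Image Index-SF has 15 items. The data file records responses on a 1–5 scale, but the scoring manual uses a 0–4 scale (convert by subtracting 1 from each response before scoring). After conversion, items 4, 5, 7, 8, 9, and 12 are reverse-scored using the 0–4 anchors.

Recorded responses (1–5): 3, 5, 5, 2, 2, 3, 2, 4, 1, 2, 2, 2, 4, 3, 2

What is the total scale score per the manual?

37

Convert to 0–4: 2, 4, 4, 1, 1, 2, 1, 3, 0, 1, 1, 1, 3, 2, 1
Reverse-coded (on a 0–4 scale, reversed = 4 − raw):
  item 4: 4 − 1 = 3
  item 5: 4 − 1 = 3
  item 7: 4 − 1 = 3
  item 8: 4 − 3 = 1
  item 9: 4 − 0 = 4
  item 12: 4 − 1 = 3
Scored: 2, 4, 4, 3, 3, 2, 3, 1, 4, 1, 1, 3, 3, 2, 1
Total = 37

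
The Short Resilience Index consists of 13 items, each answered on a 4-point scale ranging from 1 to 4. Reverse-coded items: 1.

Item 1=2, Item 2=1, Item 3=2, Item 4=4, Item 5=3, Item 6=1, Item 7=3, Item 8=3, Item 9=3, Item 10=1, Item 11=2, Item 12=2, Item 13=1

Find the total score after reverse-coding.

Raw sum = 28. Reverse-coded items: 1; their raw sum = 2.
Each reversal replaces raw with 5 − raw, changing the total by 5 − 2·raw per item.
Total = 28 + 1·5 − 2·2 = 28 + 5 − 4 = 29

29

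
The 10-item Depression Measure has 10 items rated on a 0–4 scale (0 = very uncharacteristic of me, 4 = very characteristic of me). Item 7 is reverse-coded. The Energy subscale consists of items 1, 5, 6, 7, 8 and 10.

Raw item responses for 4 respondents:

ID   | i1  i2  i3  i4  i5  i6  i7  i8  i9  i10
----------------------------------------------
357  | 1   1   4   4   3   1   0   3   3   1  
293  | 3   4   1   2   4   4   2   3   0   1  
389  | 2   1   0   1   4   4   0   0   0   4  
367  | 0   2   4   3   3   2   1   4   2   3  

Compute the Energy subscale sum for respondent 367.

15

Respondent 367 raw: 0, 2, 4, 3, 3, 2, 1, 4, 2, 3.
Energy items: 1, 5, 6, 7, 8, 10.
Reverse-coded (on a 0–4 scale, reversed = 4 − raw):
  item 1: 0
  item 5: 3
  item 6: 2
  item 7: 4 − 1 = 3
  item 8: 4
  item 10: 3
Sum = 0 + 3 + 2 + 3 + 4 + 3 = 15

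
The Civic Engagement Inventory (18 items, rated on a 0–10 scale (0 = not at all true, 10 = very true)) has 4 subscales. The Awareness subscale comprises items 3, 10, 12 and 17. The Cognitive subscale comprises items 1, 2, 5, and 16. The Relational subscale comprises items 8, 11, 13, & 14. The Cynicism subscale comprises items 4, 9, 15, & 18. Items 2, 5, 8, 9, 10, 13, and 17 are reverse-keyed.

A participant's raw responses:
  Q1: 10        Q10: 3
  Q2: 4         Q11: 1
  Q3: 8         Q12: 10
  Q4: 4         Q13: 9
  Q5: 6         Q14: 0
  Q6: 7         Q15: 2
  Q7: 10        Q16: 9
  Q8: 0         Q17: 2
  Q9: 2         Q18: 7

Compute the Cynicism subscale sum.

21

Cynicism items: 4, 9, 15, 18.
Of these, item 9 is reverse-keyed; reversed = (0+10) − raw = 10 − raw.
  item 4: 4
  item 9: 10 − 2 = 8
  item 15: 2
  item 18: 7
Sum = 4 + 8 + 2 + 7 = 21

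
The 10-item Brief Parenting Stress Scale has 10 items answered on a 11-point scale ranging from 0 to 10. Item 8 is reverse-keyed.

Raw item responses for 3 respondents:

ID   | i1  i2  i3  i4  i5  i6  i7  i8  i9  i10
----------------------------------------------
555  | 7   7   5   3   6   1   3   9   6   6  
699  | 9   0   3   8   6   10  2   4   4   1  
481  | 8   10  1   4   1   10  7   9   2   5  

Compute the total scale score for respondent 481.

Respondent 481 raw: 8, 10, 1, 4, 1, 10, 7, 9, 2, 5.
Reverse-coded (reverse-coded value = 10 − response):
  item 1: 8
  item 2: 10
  item 3: 1
  item 4: 4
  item 5: 1
  item 6: 10
  item 7: 7
  item 8: 10 − 9 = 1
  item 9: 2
  item 10: 5
Sum = 8 + 10 + 1 + 4 + 1 + 10 + 7 + 1 + 2 + 5 = 49

49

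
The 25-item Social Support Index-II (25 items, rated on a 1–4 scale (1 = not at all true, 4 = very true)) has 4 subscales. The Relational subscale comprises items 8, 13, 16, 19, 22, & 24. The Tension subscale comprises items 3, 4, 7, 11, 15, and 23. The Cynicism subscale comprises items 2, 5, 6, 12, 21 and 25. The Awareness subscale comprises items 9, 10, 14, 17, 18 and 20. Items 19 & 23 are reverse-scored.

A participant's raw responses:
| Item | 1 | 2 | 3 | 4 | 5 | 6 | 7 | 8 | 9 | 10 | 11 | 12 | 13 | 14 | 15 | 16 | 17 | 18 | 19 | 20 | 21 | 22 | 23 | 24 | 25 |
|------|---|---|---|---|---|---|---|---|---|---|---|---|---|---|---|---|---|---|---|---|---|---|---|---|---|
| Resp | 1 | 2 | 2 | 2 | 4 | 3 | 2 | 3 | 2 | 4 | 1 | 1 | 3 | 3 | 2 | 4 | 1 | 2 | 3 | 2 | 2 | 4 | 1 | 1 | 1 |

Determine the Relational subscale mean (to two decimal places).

Relational items: 8, 13, 16, 19, 22, 24.
Of these, item 19 is reverse-scored; on a 1–4 scale, reversed = 5 − raw.
  item 8: 3
  item 13: 3
  item 16: 4
  item 19: 5 − 3 = 2
  item 22: 4
  item 24: 1
Sum = 3 + 3 + 4 + 2 + 4 + 1 = 17
Mean = 17 / 6 = 2.83

2.83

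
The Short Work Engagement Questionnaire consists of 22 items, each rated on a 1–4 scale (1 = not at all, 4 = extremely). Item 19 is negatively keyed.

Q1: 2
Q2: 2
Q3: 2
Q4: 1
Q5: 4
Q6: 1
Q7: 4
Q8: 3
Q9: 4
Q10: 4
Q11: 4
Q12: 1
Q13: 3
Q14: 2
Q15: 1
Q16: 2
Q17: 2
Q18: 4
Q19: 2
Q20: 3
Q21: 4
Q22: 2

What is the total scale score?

Apply reverse scoring (on a 1–4 scale, reversed = 5 − raw):
  item 19: 5 − 2 = 3
Scored items: 2, 2, 2, 1, 4, 1, 4, 3, 4, 4, 4, 1, 3, 2, 1, 2, 2, 4, 3, 3, 4, 2
Total = 2 + 2 + 2 + 1 + 4 + 1 + 4 + 3 + 4 + 4 + 4 + 1 + 3 + 2 + 1 + 2 + 2 + 4 + 3 + 3 + 4 + 2 = 58

58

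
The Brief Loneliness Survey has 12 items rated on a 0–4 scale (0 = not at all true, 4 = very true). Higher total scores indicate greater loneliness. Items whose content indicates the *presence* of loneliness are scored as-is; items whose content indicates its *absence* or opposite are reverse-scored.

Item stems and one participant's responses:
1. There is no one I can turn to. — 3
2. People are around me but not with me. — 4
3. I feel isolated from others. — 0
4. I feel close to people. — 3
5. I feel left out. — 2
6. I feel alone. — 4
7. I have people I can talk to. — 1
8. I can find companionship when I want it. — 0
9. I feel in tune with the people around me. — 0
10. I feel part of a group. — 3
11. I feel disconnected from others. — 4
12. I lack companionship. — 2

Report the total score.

Items 4, 7, 8, 9, 10 describe the absence/opposite of loneliness → reverse-score.
reverse-coded value = 4 − response.
  item 1: 3
  item 2: 4
  item 3: 0
  item 4: 4 − 3 = 1
  item 5: 2
  item 6: 4
  item 7: 4 − 1 = 3
  item 8: 4 − 0 = 4
  item 9: 4 − 0 = 4
  item 10: 4 − 3 = 1
  item 11: 4
  item 12: 2
Total = 3 + 4 + 0 + 1 + 2 + 4 + 3 + 4 + 4 + 1 + 4 + 2 = 32

32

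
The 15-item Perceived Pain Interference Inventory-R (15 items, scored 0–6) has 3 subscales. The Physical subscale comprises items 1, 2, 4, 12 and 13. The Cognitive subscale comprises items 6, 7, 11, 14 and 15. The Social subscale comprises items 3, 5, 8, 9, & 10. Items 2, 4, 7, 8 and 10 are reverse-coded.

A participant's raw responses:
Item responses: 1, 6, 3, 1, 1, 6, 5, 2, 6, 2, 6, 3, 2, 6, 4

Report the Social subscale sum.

Social items: 3, 5, 8, 9, 10.
Of these, items 8 & 10 are reverse-coded; reversed = (0+6) − raw = 6 − raw.
  item 3: 3
  item 5: 1
  item 8: 6 − 2 = 4
  item 9: 6
  item 10: 6 − 2 = 4
Sum = 3 + 1 + 4 + 6 + 4 = 18

18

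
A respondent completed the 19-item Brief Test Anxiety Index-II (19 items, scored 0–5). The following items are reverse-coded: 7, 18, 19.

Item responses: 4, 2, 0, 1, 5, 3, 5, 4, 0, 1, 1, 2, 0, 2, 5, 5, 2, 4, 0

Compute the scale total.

Reversing items 7, 18 and 19 with 5 − raw:
Total = 4 + 2 + 0 + 1 + 5 + 3 + (5−5) + 4 + 0 + 1 + 1 + 2 + 0 + 2 + 5 + 5 + 2 + (5−4) + (5−0)
      = 4 + 2 + 0 + 1 + 5 + 3 + 0 + 4 + 0 + 1 + 1 + 2 + 0 + 2 + 5 + 5 + 2 + 1 + 5 = 43

43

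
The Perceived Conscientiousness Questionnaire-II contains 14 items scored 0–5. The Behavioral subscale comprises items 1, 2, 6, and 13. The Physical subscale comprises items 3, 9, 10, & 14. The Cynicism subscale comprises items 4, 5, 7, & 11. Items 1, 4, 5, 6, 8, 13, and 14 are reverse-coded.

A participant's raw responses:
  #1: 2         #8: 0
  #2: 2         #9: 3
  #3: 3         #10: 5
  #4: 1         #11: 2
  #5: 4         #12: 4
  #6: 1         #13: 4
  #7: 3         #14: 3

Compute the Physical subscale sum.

13

Physical items: 3, 9, 10, 14.
Of these, item 14 is reverse-coded; on a 0–5 scale, reversed = 5 − raw.
  item 3: 3
  item 9: 3
  item 10: 5
  item 14: 5 − 3 = 2
Sum = 3 + 3 + 5 + 2 = 13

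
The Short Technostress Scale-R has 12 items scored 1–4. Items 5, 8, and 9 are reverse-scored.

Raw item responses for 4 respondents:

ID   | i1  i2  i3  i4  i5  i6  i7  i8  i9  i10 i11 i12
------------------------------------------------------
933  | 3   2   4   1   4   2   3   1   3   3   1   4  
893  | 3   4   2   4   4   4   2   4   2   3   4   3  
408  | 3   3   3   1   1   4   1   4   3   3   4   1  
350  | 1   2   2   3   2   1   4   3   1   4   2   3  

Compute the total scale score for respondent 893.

34

Respondent 893 raw: 3, 4, 2, 4, 4, 4, 2, 4, 2, 3, 4, 3.
Reverse-coded (reverse-coded value = 5 − response):
  item 1: 3
  item 2: 4
  item 3: 2
  item 4: 4
  item 5: 5 − 4 = 1
  item 6: 4
  item 7: 2
  item 8: 5 − 4 = 1
  item 9: 5 − 2 = 3
  item 10: 3
  item 11: 4
  item 12: 3
Sum = 3 + 4 + 2 + 4 + 1 + 4 + 2 + 1 + 3 + 3 + 4 + 3 = 34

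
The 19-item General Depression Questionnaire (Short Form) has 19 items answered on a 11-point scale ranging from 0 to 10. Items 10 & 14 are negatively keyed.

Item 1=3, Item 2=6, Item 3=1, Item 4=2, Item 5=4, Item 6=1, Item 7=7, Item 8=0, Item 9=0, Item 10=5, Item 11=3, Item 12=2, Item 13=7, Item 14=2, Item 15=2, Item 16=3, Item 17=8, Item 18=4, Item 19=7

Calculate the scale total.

Reverse-coded items (reverse-coded value = 10 − response):
  item 10: 10 − 5 = 5
  item 14: 10 − 2 = 8
Scored responses: 3, 6, 1, 2, 4, 1, 7, 0, 0, 5, 3, 2, 7, 8, 2, 3, 8, 4, 7
Total = 3 + 6 + 1 + 2 + 4 + 1 + 7 + 0 + 0 + 5 + 3 + 2 + 7 + 8 + 2 + 3 + 8 + 4 + 7 = 73

73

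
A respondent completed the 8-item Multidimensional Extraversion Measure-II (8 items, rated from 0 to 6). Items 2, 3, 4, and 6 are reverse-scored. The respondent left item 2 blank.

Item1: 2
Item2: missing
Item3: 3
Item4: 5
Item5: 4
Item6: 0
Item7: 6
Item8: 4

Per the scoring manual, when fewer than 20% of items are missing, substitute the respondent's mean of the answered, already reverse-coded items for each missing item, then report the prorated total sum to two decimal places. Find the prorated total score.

Reverse-coded (reversed = (0+6) − raw = 6 − raw):
  item 3: 6 − 3 = 3
  item 4: 6 − 5 = 1
  item 6: 6 − 0 = 6
Completed scored items (7 of 8): 2, 3, 1, 4, 6, 6, 4; sum = 26.
Person mean = 26 / 7 ≈ 3.7143
Prorated total = (26 / 7) × 8 = 29.71 (to 2 dp)

29.71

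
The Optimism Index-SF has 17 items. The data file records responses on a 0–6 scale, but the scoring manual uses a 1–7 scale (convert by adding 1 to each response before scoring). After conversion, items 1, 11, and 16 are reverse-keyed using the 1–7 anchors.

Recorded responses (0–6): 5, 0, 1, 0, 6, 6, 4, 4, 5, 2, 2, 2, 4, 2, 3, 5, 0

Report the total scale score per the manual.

Convert to 1–7: 6, 1, 2, 1, 7, 7, 5, 5, 6, 3, 3, 3, 5, 3, 4, 6, 1
Reverse-coded (reverse-coded value = 8 − response):
  item 1: 8 − 6 = 2
  item 11: 8 − 3 = 5
  item 16: 8 − 6 = 2
Scored: 2, 1, 2, 1, 7, 7, 5, 5, 6, 3, 5, 3, 5, 3, 4, 2, 1
Total = 62

62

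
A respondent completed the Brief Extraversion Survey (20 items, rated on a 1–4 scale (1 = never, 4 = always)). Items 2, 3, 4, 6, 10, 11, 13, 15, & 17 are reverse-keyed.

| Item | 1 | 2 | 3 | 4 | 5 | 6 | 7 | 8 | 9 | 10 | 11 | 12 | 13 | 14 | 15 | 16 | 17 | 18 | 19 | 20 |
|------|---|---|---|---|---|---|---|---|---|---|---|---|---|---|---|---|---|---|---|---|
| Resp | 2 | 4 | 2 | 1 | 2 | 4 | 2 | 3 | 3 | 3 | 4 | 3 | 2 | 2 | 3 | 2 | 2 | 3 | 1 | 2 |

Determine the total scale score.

Raw sum = 50. Reverse-keyed items: 2, 3, 4, 6, 10, 11, 13, 15, 17; their raw sum = 25.
Each reversal replaces raw with 5 − raw, changing the total by 5 − 2·raw per item.
Total = 50 + 9·5 − 2·25 = 50 + 45 − 50 = 45

45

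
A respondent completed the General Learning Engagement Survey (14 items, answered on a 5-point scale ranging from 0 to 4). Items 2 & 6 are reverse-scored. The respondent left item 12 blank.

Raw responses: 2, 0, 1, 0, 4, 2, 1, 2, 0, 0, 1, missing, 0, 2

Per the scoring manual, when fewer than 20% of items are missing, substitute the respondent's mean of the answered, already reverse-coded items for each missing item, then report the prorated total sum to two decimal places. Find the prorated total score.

Reverse-coded (reverse-coded value = 4 − response):
  item 2: 4 − 0 = 4
  item 6: 4 − 2 = 2
Completed scored items (13 of 14): 2, 4, 1, 0, 4, 2, 1, 2, 0, 0, 1, 0, 2; sum = 19.
Person mean = 19 / 13 ≈ 1.4615
Prorated total = (19 / 13) × 14 = 20.46 (to 2 dp)

20.46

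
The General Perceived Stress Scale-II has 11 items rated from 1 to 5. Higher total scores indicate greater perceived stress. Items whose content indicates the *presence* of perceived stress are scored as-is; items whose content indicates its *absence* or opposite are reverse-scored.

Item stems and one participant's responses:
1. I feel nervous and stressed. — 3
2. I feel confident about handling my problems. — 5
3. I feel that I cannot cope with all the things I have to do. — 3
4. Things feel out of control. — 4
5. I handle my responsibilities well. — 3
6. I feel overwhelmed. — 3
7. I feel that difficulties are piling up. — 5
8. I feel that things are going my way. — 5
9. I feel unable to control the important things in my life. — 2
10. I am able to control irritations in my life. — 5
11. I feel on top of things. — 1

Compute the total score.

Items 2, 5, 8, 10, 11 describe the absence/opposite of perceived stress → reverse-score.
reverse-coded value = 6 − response.
  item 1: 3
  item 2: 6 − 5 = 1
  item 3: 3
  item 4: 4
  item 5: 6 − 3 = 3
  item 6: 3
  item 7: 5
  item 8: 6 − 5 = 1
  item 9: 2
  item 10: 6 − 5 = 1
  item 11: 6 − 1 = 5
Total = 3 + 1 + 3 + 4 + 3 + 3 + 5 + 1 + 2 + 1 + 5 = 31

31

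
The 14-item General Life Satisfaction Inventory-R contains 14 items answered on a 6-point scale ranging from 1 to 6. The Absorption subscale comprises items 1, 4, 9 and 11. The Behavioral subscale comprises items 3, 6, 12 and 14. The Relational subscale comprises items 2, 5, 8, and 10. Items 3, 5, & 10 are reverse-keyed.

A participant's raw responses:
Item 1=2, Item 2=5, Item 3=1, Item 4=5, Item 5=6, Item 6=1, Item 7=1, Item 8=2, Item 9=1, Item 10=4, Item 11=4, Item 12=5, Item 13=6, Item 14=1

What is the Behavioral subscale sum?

13

Behavioral items: 3, 6, 12, 14.
Of these, item 3 is reverse-keyed; on a 1–6 scale, reversed = 7 − raw.
  item 3: 7 − 1 = 6
  item 6: 1
  item 12: 5
  item 14: 1
Sum = 6 + 1 + 5 + 1 = 13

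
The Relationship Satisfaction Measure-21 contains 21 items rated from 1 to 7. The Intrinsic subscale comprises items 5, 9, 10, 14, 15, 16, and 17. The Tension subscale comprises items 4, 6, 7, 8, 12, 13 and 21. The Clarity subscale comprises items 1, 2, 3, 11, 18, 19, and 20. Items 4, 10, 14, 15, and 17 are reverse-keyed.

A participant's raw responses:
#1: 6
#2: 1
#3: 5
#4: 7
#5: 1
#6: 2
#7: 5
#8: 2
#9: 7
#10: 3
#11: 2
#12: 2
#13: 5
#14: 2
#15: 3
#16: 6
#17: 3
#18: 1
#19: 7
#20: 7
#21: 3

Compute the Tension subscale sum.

20

Tension items: 4, 6, 7, 8, 12, 13, 21.
Of these, item 4 is reverse-keyed; reverse-coded value = 8 − response.
  item 4: 8 − 7 = 1
  item 6: 2
  item 7: 5
  item 8: 2
  item 12: 2
  item 13: 5
  item 21: 3
Sum = 1 + 2 + 5 + 2 + 2 + 5 + 3 = 20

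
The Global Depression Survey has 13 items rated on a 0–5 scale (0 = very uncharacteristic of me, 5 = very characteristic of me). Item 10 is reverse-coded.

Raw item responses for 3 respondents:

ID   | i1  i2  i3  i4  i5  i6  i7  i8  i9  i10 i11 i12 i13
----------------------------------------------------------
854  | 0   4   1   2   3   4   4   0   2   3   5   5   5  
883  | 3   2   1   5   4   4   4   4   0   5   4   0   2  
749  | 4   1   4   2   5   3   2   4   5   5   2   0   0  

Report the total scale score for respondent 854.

37

Respondent 854 raw: 0, 4, 1, 2, 3, 4, 4, 0, 2, 3, 5, 5, 5.
Reverse-coded (reversed = (0+5) − raw = 5 − raw):
  item 1: 0
  item 2: 4
  item 3: 1
  item 4: 2
  item 5: 3
  item 6: 4
  item 7: 4
  item 8: 0
  item 9: 2
  item 10: 5 − 3 = 2
  item 11: 5
  item 12: 5
  item 13: 5
Sum = 0 + 4 + 1 + 2 + 3 + 4 + 4 + 0 + 2 + 2 + 5 + 5 + 5 = 37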